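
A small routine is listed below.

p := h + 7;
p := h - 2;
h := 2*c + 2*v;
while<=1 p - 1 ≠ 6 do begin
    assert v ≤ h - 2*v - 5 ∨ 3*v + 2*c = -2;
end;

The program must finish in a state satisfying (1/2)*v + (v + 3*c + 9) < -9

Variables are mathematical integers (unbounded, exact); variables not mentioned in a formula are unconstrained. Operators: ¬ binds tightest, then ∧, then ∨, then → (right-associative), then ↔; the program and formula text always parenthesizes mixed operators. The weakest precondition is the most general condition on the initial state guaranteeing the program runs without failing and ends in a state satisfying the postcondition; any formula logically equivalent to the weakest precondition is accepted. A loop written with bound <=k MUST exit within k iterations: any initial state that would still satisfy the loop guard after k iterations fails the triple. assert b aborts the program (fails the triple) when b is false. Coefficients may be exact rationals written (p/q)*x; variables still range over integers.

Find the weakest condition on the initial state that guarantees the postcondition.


Working backward. After the program, the postcondition (1/2)*v + (v + 3*c + 9) < -9 must hold; in canonical form it is 3*c + (3/2)*v < -18.
Before the loop (bound <=1), unroll the exhaustion recursion (WP_0 = exit-now case; WP_j = one more guarded iteration, up to j = 1):
  WP_0: (¬(p ≠ 7)) ∧ 3*c + (3/2)*v < -18
  WP_1: (p ≠ 7 → ((3*v ≤ h - 5 ∨ 2*c + 3*v = -2) ∧ (¬(p ≠ 7)) ∧ 3*c + (3/2)*v < -18)) ∧ ((¬(p ≠ 7)) → 3*c + (3/2)*v < -18)
So before the loop: (p ≠ 7 → ((3*v ≤ h - 5 ∨ 2*c + 3*v = -2) ∧ (¬(p ≠ 7)) ∧ 3*c + (3/2)*v < -18)) ∧ ((¬(p ≠ 7)) → 3*c + (3/2)*v < -18)
Before h := 2*c + 2*v: (p ≠ 7 → ((v ≤ 2*c - 5 ∨ 2*c + 3*v = -2) ∧ (¬(p ≠ 7)) ∧ 3*c + (3/2)*v < -18)) ∧ ((¬(p ≠ 7)) → 3*c + (3/2)*v < -18)
Before p := h - 2: (h ≠ 9 → ((v ≤ 2*c - 5 ∨ 2*c + 3*v = -2) ∧ (¬(h ≠ 9)) ∧ 3*c + (3/2)*v < -18)) ∧ ((¬(h ≠ 9)) → 3*c + (3/2)*v < -18)
Before p := h + 7: (h ≠ 9 → ((v ≤ 2*c - 5 ∨ 2*c + 3*v = -2) ∧ (¬(h ≠ 9)) ∧ 3*c + (3/2)*v < -18)) ∧ ((¬(h ≠ 9)) → 3*c + (3/2)*v < -18)
Answer: WP = (h ≠ 9 → ((v ≤ 2*c - 5 ∨ 2*c + 3*v = -2) ∧ (¬(h ≠ 9)) ∧ 3*c + (3/2)*v < -18)) ∧ ((¬(h ≠ 9)) → 3*c + (3/2)*v < -18)


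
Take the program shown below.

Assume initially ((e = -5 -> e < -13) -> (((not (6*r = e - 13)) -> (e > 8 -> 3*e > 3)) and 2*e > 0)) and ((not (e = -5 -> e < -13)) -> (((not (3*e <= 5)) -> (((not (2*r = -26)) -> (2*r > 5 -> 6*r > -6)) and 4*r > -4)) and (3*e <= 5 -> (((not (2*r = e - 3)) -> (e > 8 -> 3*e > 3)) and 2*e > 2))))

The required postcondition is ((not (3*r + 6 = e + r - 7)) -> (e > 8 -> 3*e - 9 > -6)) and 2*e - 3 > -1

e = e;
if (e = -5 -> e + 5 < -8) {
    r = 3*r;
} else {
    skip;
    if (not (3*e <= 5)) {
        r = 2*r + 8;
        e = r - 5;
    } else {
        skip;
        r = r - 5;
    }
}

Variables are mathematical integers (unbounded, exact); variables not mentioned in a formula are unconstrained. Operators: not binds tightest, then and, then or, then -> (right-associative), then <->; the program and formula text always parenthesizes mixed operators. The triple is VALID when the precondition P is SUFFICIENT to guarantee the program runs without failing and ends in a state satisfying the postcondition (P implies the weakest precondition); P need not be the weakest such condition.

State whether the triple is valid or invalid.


Working backward. After the program, the postcondition ((not (3*r + 6 = e + r - 7)) -> (e > 8 -> 3*e - 9 > -6)) and 2*e - 3 > -1 must hold; in canonical form it is ((not (2*r = e - 13)) -> (e > 8 -> 3*e > 3)) and 2*e > 2.
Then branch requires ((not (6*r = e - 13)) -> (e > 8 -> 3*e > 3)) and 2*e > 2; else branch requires ((not (3*e <= 5)) -> (((not (2*r = -26)) -> (2*r > 5 -> 6*r > -6)) and 4*r > -4)) and (3*e <= 5 -> (((not (2*r = e - 3)) -> (e > 8 -> 3*e > 3)) and 2*e > 2)).
Before the if: ((e = -5 -> e < -13) -> (((not (6*r = e - 13)) -> (e > 8 -> 3*e > 3)) and 2*e > 2)) and ((not (e = -5 -> e < -13)) -> (((not (3*e <= 5)) -> (((not (2*r = -26)) -> (2*r > 5 -> 6*r > -6)) and 4*r > -4)) and (3*e <= 5 -> (((not (2*r = e - 3)) -> (e > 8 -> 3*e > 3)) and 2*e > 2))))
Before e := e: ((e = -5 -> e < -13) -> (((not (6*r = e - 13)) -> (e > 8 -> 3*e > 3)) and 2*e > 2)) and ((not (e = -5 -> e < -13)) -> (((not (3*e <= 5)) -> (((not (2*r = -26)) -> (2*r > 5 -> 6*r > -6)) and 4*r > -4)) and (3*e <= 5 -> (((not (2*r = e - 3)) -> (e > 8 -> 3*e > 3)) and 2*e > 2))))
The weakest precondition is ((e = -5 -> e < -13) -> (((not (6*r = e - 13)) -> (e > 8 -> 3*e > 3)) and 2*e > 2)) and ((not (e = -5 -> e < -13)) -> (((not (3*e <= 5)) -> (((not (2*r = -26)) -> (2*r > 5 -> 6*r > -6)) and 4*r > -4)) and (3*e <= 5 -> (((not (2*r = e - 3)) -> (e > 8 -> 3*e > 3)) and 2*e > 2)))).
Check whether ((e = -5 -> e < -13) -> (((not (6*r = e - 13)) -> (e > 8 -> 3*e > 3)) and 2*e > 0)) and ((not (e = -5 -> e < -13)) -> (((not (3*e <= 5)) -> (((not (2*r = -26)) -> (2*r > 5 -> 6*r > -6)) and 4*r > -4)) and (3*e <= 5 -> (((not (2*r = e - 3)) -> (e > 8 -> 3*e > 3)) and 2*e > 2)))) implies it.
Countermodel: at the initial state e = 1, r = 0, the precondition holds but the weakest precondition fails.
Answer: invalid


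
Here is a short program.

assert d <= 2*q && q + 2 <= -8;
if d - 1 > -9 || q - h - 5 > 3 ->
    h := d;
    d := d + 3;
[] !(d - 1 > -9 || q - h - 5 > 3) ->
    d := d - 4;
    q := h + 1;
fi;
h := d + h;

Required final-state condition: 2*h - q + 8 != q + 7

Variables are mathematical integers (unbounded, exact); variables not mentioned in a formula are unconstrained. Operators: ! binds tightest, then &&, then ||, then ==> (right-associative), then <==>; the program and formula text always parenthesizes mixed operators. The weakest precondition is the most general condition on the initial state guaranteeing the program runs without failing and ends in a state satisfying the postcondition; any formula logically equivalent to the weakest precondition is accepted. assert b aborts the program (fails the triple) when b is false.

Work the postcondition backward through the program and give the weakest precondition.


Working backward. After the program, the postcondition 2*h - q + 8 != q + 7 must hold; in canonical form it is 2*h != 2*q - 1.
Before h := d + h: 2*d + 2*h != 2*q - 1
Then branch requires 4*d != 2*q - 7; else branch requires 2*d != 9.
Before the if: ((d > -8 || q > h + 8) ==> 4*d != 2*q - 7) && ((!(d > -8 || q > h + 8)) ==> 2*d != 9)
Before assert d <= 2*q && q + 2 <= -8: d <= 2*q && q <= -10 && ((d > -8 || q > h + 8) ==> 4*d != 2*q - 7) && ((!(d > -8 || q > h + 8)) ==> 2*d != 9)
Answer: WP = d <= 2*q && q <= -10 && ((d > -8 || q > h + 8) ==> 4*d != 2*q - 7) && ((!(d > -8 || q > h + 8)) ==> 2*d != 9)


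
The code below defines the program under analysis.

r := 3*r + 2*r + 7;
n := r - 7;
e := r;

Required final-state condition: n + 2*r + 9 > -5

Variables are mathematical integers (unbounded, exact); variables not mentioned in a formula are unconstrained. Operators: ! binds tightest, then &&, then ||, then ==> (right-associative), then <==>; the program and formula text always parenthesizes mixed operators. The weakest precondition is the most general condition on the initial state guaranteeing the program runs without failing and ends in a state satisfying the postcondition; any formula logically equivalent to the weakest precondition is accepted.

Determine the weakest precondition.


Working backward. After the program, the postcondition n + 2*r + 9 > -5 must hold; in canonical form it is n + 2*r > -14.
Before e := r: n + 2*r > -14
Before n := r - 7: 3*r > -7
Before r := 3*r + 2*r + 7: 15*r > -28
Answer: WP = 15*r > -28


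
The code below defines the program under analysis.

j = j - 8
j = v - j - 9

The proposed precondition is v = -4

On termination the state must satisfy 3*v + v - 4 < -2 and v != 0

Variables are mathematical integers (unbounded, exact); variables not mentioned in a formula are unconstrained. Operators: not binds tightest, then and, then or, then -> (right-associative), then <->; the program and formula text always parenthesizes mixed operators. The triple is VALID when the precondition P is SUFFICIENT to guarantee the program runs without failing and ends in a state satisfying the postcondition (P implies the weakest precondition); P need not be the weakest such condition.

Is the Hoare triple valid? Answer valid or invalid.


Working backward. After the program, the postcondition 3*v + v - 4 < -2 and v != 0 must hold; in canonical form it is 4*v < 2 and v != 0.
Before j := v - j - 9: 4*v < 2 and v != 0
Before j := j - 8: 4*v < 2 and v != 0
The weakest precondition is 4*v < 2 and v != 0.
Check whether v = -4 implies it.
Every state satisfying the precondition satisfies the weakest precondition: the implication holds.
Answer: valid


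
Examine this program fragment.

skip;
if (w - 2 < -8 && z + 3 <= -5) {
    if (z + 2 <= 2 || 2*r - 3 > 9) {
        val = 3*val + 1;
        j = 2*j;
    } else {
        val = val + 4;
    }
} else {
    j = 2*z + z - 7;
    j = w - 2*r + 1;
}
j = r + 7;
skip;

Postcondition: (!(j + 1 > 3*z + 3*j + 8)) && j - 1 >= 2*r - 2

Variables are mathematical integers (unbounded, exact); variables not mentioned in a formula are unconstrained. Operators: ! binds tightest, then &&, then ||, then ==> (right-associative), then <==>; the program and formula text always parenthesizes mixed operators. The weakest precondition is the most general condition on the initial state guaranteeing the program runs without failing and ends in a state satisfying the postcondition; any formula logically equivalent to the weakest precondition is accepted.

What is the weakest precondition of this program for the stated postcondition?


Working backward. After the program, the postcondition (!(j + 1 > 3*z + 3*j + 8)) && j - 1 >= 2*r - 2 must hold; in canonical form it is (!(2*j + 3*z < -7)) && j >= 2*r - 1.
Before skip: (!(2*j + 3*z < -7)) && j >= 2*r - 1
Before j := r + 7: (!(2*r + 3*z < -21)) && r <= 8
Then branch requires ((z <= 0 || 2*r > 12) ==> ((!(2*r + 3*z < -21)) && r <= 8)) && ((!(z <= 0 || 2*r > 12)) ==> ((!(2*r + 3*z < -21)) && r <= 8)); else branch requires (!(2*r + 3*z < -21)) && r <= 8.
Before the if: ((w < -6 && z <= -8) ==> (((z <= 0 || 2*r > 12) ==> ((!(2*r + 3*z < -21)) && r <= 8)) && ((!(z <= 0 || 2*r > 12)) ==> ((!(2*r + 3*z < -21)) && r <= 8)))) && ((!(w < -6 && z <= -8)) ==> ((!(2*r + 3*z < -21)) && r <= 8))
Before skip: ((w < -6 && z <= -8) ==> (((z <= 0 || 2*r > 12) ==> ((!(2*r + 3*z < -21)) && r <= 8)) && ((!(z <= 0 || 2*r > 12)) ==> ((!(2*r + 3*z < -21)) && r <= 8)))) && ((!(w < -6 && z <= -8)) ==> ((!(2*r + 3*z < -21)) && r <= 8))
Answer: WP = ((w < -6 && z <= -8) ==> (((z <= 0 || 2*r > 12) ==> ((!(2*r + 3*z < -21)) && r <= 8)) && ((!(z <= 0 || 2*r > 12)) ==> ((!(2*r + 3*z < -21)) && r <= 8)))) && ((!(w < -6 && z <= -8)) ==> ((!(2*r + 3*z < -21)) && r <= 8))


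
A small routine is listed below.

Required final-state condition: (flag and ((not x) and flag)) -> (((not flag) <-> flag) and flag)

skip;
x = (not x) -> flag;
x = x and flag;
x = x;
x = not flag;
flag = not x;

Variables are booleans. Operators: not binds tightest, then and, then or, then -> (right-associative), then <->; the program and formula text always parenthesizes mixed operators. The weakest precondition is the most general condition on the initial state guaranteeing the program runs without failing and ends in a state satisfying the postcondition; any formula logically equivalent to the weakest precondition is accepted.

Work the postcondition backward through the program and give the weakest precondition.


Working backward. After the program, the postcondition (flag and ((not x) and flag)) -> (((not flag) <-> flag) and flag) must hold; in canonical form it is (flag and (not x)) -> (((not flag) <-> flag) and flag).
Before flag := not x: (not x) -> ((x <-> (not x)) and (not x))
Before x := not flag: flag -> (((not flag) <-> flag) and flag)
Before x := x: flag -> (((not flag) <-> flag) and flag)
Before x := x and flag: flag -> (((not flag) <-> flag) and flag)
Before x := (not x) -> flag: flag -> (((not flag) <-> flag) and flag)
Before skip: flag -> (((not flag) <-> flag) and flag)
Answer: WP = flag -> (((not flag) <-> flag) and flag)


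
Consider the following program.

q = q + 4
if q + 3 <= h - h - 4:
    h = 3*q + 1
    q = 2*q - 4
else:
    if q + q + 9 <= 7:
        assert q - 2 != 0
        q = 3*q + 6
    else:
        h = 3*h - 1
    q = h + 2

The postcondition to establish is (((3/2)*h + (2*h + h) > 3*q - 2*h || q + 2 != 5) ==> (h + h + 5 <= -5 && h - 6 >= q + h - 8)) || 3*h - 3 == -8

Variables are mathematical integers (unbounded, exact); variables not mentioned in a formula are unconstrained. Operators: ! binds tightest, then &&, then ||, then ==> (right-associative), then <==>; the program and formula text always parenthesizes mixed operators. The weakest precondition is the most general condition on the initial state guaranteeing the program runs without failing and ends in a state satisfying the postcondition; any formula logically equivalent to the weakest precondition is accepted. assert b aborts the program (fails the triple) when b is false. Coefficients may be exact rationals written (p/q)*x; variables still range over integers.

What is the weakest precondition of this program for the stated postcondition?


Working backward. After the program, the postcondition (((3/2)*h + (2*h + h) > 3*q - 2*h || q + 2 != 5) ==> (h + h + 5 <= -5 && h - 6 >= q + h - 8)) || 3*h - 3 == -8 must hold; in canonical form it is (((13/2)*h > 3*q || q != 3) ==> (2*h <= -10 && q <= 2)) || 3*h == -5.
Then branch requires (((27/2)*q > -37/2 || 2*q != 7) ==> (6*q <= -12 && 2*q <= 6)) || 9*q == -8; else branch requires (2*q <= -2 ==> (q != 2 && ((((7/2)*h > 6 || h != 1) ==> (2*h <= -10 && h <= 0)) || 3*h == -5))) && ((!(2*q <= -2)) ==> ((((21/2)*h > 19/2 || 3*h != 2) ==> (6*h <= -8 && 3*h <= 1)) || 9*h == -2)).
Before the if: (q <= -7 ==> ((((27/2)*q > -37/2 || 2*q != 7) ==> (6*q <= -12 && 2*q <= 6)) || 9*q == -8)) && ((!(q <= -7)) ==> ((2*q <= -2 ==> (q != 2 && ((((7/2)*h > 6 || h != 1) ==> (2*h <= -10 && h <= 0)) || 3*h == -5))) && ((!(2*q <= -2)) ==> ((((21/2)*h > 19/2 || 3*h != 2) ==> (6*h <= -8 && 3*h <= 1)) || 9*h == -2))))
Before q := q + 4: (q <= -11 ==> ((((27/2)*q > -145/2 || 2*q != -1) ==> (6*q <= -36 && 2*q <= -2)) || 9*q == -44)) && ((!(q <= -11)) ==> ((2*q <= -10 ==> (q != -2 && ((((7/2)*h > 6 || h != 1) ==> (2*h <= -10 && h <= 0)) || 3*h == -5))) && ((!(2*q <= -10)) ==> ((((21/2)*h > 19/2 || 3*h != 2) ==> (6*h <= -8 && 3*h <= 1)) || 9*h == -2))))
Answer: WP = (q <= -11 ==> ((((27/2)*q > -145/2 || 2*q != -1) ==> (6*q <= -36 && 2*q <= -2)) || 9*q == -44)) && ((!(q <= -11)) ==> ((2*q <= -10 ==> (q != -2 && ((((7/2)*h > 6 || h != 1) ==> (2*h <= -10 && h <= 0)) || 3*h == -5))) && ((!(2*q <= -10)) ==> ((((21/2)*h > 19/2 || 3*h != 2) ==> (6*h <= -8 && 3*h <= 1)) || 9*h == -2))))


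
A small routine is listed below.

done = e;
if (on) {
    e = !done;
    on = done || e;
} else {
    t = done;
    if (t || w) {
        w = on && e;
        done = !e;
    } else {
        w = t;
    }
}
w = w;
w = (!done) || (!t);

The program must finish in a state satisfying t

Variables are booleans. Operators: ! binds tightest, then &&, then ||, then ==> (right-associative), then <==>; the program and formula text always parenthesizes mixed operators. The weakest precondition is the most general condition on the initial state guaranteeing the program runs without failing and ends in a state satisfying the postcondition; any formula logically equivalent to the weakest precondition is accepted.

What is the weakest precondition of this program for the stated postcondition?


Working backward. After the program, t must hold.
Before w := (!done) || (!t): t
Before w := w: t
Then branch requires t; else branch requires ((done || w) ==> done) && ((!(done || w)) ==> done).
Before the if: (on ==> t) && ((!on) ==> (((done || w) ==> done) && ((!(done || w)) ==> done)))
Before done := e: (on ==> t) && ((!on) ==> (((e || w) ==> e) && ((!(e || w)) ==> e)))
Answer: WP = (on ==> t) && ((!on) ==> (((e || w) ==> e) && ((!(e || w)) ==> e)))


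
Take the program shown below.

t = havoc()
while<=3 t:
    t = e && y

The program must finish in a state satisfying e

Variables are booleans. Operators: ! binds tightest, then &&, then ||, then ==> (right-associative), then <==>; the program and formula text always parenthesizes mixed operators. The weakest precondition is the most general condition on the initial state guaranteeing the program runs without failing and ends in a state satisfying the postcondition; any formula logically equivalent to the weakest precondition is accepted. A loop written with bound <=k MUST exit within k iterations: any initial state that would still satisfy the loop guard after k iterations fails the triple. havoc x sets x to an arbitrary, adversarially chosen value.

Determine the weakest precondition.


Working backward. After the program, e must hold.
Before the loop (bound <=3), unroll the exhaustion recursion (WP_0 = exit-now case; WP_j = one more guarded iteration, up to j = 3):
  WP_0: (!t) && e
  WP_1: (t ==> ((!(e && y)) && e)) && ((!t) ==> e)
  WP_2: (t ==> (((e && y) ==> ((!(e && y)) && e)) && ((!(e && y)) ==> e))) && ((!t) ==> e)
  WP_3: (t ==> (((e && y) ==> (((e && y) ==> ((!(e && y)) && e)) && ((!(e && y)) ==> e))) && ((!(e && y)) ==> e))) && ((!t) ==> e)
So before the loop: (t ==> (((e && y) ==> (((e && y) ==> ((!(e && y)) && e)) && ((!(e && y)) ==> e))) && ((!(e && y)) ==> e))) && ((!t) ==> e)
Before havoc t: ((e && y) ==> (((e && y) ==> ((!(e && y)) && e)) && ((!(e && y)) ==> e))) && ((!(e && y)) ==> e) && e
Answer: WP = ((e && y) ==> (((e && y) ==> ((!(e && y)) && e)) && ((!(e && y)) ==> e))) && ((!(e && y)) ==> e) && e


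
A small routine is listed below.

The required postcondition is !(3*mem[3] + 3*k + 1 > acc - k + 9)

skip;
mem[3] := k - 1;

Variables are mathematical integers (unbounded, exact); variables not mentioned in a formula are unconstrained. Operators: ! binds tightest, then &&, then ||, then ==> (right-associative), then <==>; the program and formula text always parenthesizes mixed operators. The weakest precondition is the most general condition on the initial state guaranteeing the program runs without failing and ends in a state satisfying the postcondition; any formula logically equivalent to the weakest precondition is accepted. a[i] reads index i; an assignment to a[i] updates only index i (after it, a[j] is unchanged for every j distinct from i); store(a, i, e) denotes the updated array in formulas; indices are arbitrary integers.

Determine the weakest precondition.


Working backward. After the program, the postcondition !(3*mem[3] + 3*k + 1 > acc - k + 9) must hold; in canonical form it is !(3*mem[3] + 4*k > acc + 8).
Before mem[3] := k - 1: !(7*k > acc + 11)
Before skip: !(7*k > acc + 11)
Answer: WP = !(7*k > acc + 11)


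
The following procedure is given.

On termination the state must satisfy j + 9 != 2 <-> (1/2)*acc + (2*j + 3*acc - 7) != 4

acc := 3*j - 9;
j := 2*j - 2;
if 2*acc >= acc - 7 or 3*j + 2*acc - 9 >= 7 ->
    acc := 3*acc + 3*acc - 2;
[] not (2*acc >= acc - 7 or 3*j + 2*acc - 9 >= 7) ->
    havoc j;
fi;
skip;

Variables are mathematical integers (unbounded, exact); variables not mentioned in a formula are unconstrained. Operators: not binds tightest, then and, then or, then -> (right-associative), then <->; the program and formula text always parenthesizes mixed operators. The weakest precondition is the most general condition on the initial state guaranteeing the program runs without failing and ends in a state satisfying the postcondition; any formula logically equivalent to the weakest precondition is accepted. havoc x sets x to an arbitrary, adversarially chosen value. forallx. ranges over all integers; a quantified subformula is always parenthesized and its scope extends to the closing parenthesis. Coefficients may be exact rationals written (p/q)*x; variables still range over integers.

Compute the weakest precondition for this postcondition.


Working backward. After the program, the postcondition j + 9 != 2 <-> (1/2)*acc + (2*j + 3*acc - 7) != 4 must hold; in canonical form it is j != -7 <-> (7/2)*acc + 2*j != 11.
Before skip: j != -7 <-> (7/2)*acc + 2*j != 11
Then branch requires j != -7 <-> 21*acc + 2*j != 18; else branch requires forall j_1. (j_1 != -7 <-> (7/2)*acc + 2*j_1 != 11).
Before the if: ((acc >= -7 or 2*acc + 3*j >= 16) -> (j != -7 <-> 21*acc + 2*j != 18)) and ((not (acc >= -7 or 2*acc + 3*j >= 16)) -> (forall j_1. (j_1 != -7 <-> (7/2)*acc + 2*j_1 != 11)))
Before j := 2*j - 2: ((acc >= -7 or 2*acc + 6*j >= 22) -> (2*j != -5 <-> 21*acc + 4*j != 22)) and ((not (acc >= -7 or 2*acc + 6*j >= 22)) -> (forall j_1. (j_1 != -7 <-> (7/2)*acc + 2*j_1 != 11)))
Before acc := 3*j - 9: ((3*j >= 2 or 12*j >= 40) -> (2*j != -5 <-> 67*j != 211)) and ((not (3*j >= 2 or 12*j >= 40)) -> (forall j_1. (j_1 != -7 <-> (21/2)*j + 2*j_1 != 85/2)))
Answer: WP = ((3*j >= 2 or 12*j >= 40) -> (2*j != -5 <-> 67*j != 211)) and ((not (3*j >= 2 or 12*j >= 40)) -> (forall j_1. (j_1 != -7 <-> (21/2)*j + 2*j_1 != 85/2)))


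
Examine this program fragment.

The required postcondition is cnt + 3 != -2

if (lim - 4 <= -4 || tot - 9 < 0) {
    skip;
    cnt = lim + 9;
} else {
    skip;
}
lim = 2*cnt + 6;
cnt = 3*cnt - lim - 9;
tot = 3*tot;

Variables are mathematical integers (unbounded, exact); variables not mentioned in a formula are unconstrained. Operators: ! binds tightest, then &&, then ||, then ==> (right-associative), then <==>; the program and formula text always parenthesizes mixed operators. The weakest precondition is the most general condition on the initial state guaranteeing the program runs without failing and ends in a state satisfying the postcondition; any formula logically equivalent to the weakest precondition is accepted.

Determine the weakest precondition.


Working backward. After the program, the postcondition cnt + 3 != -2 must hold; in canonical form it is cnt != -5.
Before tot := 3*tot: cnt != -5
Before cnt := 3*cnt - lim - 9: 3*cnt != lim + 4
Before lim := 2*cnt + 6: cnt != 10
Then branch requires lim != 1; else branch requires cnt != 10.
Before the if: ((lim <= 0 || tot < 9) ==> lim != 1) && ((!(lim <= 0 || tot < 9)) ==> cnt != 10)
Answer: WP = ((lim <= 0 || tot < 9) ==> lim != 1) && ((!(lim <= 0 || tot < 9)) ==> cnt != 10)


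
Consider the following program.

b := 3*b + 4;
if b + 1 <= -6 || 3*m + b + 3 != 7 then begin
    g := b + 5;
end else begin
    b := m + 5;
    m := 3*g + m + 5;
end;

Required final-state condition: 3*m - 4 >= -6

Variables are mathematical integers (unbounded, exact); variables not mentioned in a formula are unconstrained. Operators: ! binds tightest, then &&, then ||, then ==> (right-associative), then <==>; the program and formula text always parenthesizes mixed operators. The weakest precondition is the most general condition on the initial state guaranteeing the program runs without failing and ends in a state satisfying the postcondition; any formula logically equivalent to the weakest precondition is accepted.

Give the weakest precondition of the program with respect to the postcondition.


Working backward. After the program, the postcondition 3*m - 4 >= -6 must hold; in canonical form it is 3*m >= -2.
Then branch requires 3*m >= -2; else branch requires 9*g + 3*m >= -17.
Before the if: ((b <= -7 || b + 3*m != 4) ==> 3*m >= -2) && ((!(b <= -7 || b + 3*m != 4)) ==> 9*g + 3*m >= -17)
Before b := 3*b + 4: ((3*b <= -11 || 3*b + 3*m != 0) ==> 3*m >= -2) && ((!(3*b <= -11 || 3*b + 3*m != 0)) ==> 9*g + 3*m >= -17)
Answer: WP = ((3*b <= -11 || 3*b + 3*m != 0) ==> 3*m >= -2) && ((!(3*b <= -11 || 3*b + 3*m != 0)) ==> 9*g + 3*m >= -17)


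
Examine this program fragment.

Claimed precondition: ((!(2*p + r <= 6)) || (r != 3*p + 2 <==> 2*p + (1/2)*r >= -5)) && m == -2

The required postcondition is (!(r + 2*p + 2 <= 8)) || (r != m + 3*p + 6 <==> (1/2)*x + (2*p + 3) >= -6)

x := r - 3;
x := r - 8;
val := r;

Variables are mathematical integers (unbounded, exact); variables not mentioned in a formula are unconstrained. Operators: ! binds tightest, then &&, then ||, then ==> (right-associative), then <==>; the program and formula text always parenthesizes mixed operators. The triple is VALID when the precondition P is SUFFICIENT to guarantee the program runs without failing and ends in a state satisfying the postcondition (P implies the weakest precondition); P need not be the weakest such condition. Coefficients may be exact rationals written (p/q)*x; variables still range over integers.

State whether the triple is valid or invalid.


Working backward. After the program, the postcondition (!(r + 2*p + 2 <= 8)) || (r != m + 3*p + 6 <==> (1/2)*x + (2*p + 3) >= -6) must hold; in canonical form it is (!(2*p + r <= 6)) || (r != m + 3*p + 6 <==> 2*p + (1/2)*x >= -9).
Before val := r: (!(2*p + r <= 6)) || (r != m + 3*p + 6 <==> 2*p + (1/2)*x >= -9)
Before x := r - 8: (!(2*p + r <= 6)) || (r != m + 3*p + 6 <==> 2*p + (1/2)*r >= -5)
Before x := r - 3: (!(2*p + r <= 6)) || (r != m + 3*p + 6 <==> 2*p + (1/2)*r >= -5)
The weakest precondition is (!(2*p + r <= 6)) || (r != m + 3*p + 6 <==> 2*p + (1/2)*r >= -5).
Check whether ((!(2*p + r <= 6)) || (r != 3*p + 2 <==> 2*p + (1/2)*r >= -5)) && m == -2 implies it.
Countermodel: at the initial state m = -2, p = -2, r = -2, the precondition holds but the weakest precondition fails.
Answer: invalid


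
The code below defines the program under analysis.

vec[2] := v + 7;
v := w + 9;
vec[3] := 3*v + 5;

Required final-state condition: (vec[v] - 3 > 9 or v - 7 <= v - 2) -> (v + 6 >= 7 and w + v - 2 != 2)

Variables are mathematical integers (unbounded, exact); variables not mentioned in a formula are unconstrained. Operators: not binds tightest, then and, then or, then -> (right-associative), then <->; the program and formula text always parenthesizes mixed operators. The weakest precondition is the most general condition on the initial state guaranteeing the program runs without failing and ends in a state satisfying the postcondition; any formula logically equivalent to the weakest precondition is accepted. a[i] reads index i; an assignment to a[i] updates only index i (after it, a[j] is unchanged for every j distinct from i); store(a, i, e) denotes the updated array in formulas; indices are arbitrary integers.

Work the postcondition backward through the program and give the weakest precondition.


Working backward. After the program, the postcondition (vec[v] - 3 > 9 or v - 7 <= v - 2) -> (v + 6 >= 7 and w + v - 2 != 2) must hold; in canonical form it is v >= 1 and v + w != 4.
Before vec[3] := 3*v + 5: v >= 1 and v + w != 4
Before v := w + 9: w >= -8 and 2*w != -5
Before vec[2] := v + 7: w >= -8 and 2*w != -5
Answer: WP = w >= -8 and 2*w != -5


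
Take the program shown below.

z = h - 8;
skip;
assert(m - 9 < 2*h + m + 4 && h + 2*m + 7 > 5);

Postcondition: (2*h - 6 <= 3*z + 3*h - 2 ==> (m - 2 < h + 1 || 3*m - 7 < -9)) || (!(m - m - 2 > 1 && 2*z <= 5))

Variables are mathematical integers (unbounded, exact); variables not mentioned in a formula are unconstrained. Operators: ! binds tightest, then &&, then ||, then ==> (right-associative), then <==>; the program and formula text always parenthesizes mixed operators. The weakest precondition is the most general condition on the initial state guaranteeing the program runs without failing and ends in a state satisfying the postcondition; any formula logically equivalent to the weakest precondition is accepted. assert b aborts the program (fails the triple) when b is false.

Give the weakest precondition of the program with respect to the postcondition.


Working backward. After the program, the postcondition (2*h - 6 <= 3*z + 3*h - 2 ==> (m - 2 < h + 1 || 3*m - 7 < -9)) || (!(m - m - 2 > 1 && 2*z <= 5)) must hold; in canonical form it is true.
Before assert m - 9 < 2*h + m + 4 && h + 2*m + 7 > 5: 2*h > -13 && h + 2*m > -2
Before skip: 2*h > -13 && h + 2*m > -2
Before z := h - 8: 2*h > -13 && h + 2*m > -2
Answer: WP = 2*h > -13 && h + 2*m > -2


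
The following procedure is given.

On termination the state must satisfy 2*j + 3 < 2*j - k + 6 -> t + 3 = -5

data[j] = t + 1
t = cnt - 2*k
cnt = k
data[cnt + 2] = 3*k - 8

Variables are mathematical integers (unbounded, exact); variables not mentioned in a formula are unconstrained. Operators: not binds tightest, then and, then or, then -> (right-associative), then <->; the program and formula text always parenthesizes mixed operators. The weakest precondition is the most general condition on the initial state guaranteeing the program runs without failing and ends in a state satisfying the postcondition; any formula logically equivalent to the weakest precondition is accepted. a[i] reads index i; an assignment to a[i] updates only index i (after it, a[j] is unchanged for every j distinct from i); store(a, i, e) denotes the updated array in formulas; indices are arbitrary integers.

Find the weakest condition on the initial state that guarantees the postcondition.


Working backward. After the program, the postcondition 2*j + 3 < 2*j - k + 6 -> t + 3 = -5 must hold; in canonical form it is k < 3 -> t = -8.
Before data[cnt + 2] := 3*k - 8: k < 3 -> t = -8
Before cnt := k: k < 3 -> t = -8
Before t := cnt - 2*k: k < 3 -> cnt = 2*k - 8
Before data[j] := t + 1: k < 3 -> cnt = 2*k - 8
Answer: WP = k < 3 -> cnt = 2*k - 8


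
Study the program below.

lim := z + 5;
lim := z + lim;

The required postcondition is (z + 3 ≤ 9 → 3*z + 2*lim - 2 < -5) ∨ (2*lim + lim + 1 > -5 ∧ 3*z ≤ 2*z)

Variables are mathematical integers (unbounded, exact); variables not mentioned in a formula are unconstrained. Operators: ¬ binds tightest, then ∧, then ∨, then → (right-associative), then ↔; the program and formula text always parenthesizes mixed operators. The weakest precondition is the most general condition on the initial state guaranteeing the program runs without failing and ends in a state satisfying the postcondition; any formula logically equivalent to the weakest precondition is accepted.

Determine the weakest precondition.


Working backward. After the program, the postcondition (z + 3 ≤ 9 → 3*z + 2*lim - 2 < -5) ∨ (2*lim + lim + 1 > -5 ∧ 3*z ≤ 2*z) must hold; in canonical form it is (z ≤ 6 → 2*lim + 3*z < -3) ∨ (3*lim > -6 ∧ z ≤ 0).
Before lim := z + lim: (z ≤ 6 → 2*lim + 5*z < -3) ∨ (3*lim + 3*z > -6 ∧ z ≤ 0)
Before lim := z + 5: (z ≤ 6 → 7*z < -13) ∨ (6*z > -21 ∧ z ≤ 0)
Answer: WP = (z ≤ 6 → 7*z < -13) ∨ (6*z > -21 ∧ z ≤ 0)


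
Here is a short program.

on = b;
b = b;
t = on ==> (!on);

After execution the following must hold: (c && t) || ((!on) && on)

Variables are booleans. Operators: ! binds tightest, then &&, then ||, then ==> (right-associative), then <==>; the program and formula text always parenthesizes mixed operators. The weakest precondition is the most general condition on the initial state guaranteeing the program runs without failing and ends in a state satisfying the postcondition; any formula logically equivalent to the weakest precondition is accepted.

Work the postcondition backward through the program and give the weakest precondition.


Working backward. After the program, the postcondition (c && t) || ((!on) && on) must hold; in canonical form it is c && t.
Before t := on ==> (!on): c && (on ==> (!on))
Before b := b: c && (on ==> (!on))
Before on := b: c && (b ==> (!b))
Answer: WP = c && (b ==> (!b))


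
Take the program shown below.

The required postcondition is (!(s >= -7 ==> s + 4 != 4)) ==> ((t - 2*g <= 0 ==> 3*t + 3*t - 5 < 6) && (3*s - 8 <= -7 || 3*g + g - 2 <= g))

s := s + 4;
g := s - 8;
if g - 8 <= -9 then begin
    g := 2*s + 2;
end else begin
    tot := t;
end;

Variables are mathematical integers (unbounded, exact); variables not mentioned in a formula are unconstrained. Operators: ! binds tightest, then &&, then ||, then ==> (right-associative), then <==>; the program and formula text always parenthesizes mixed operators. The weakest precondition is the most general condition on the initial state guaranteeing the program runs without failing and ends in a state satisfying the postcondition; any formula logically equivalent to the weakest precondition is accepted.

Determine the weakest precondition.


Working backward. After the program, the postcondition (!(s >= -7 ==> s + 4 != 4)) ==> ((t - 2*g <= 0 ==> 3*t + 3*t - 5 < 6) && (3*s - 8 <= -7 || 3*g + g - 2 <= g)) must hold; in canonical form it is (!(s >= -7 ==> s != 0)) ==> ((t <= 2*g ==> 6*t < 11) && (3*s <= 1 || 3*g <= 2)).
Then branch requires (!(s >= -7 ==> s != 0)) ==> ((t <= 4*s + 4 ==> 6*t < 11) && (3*s <= 1 || 6*s <= -4)); else branch requires (!(s >= -7 ==> s != 0)) ==> ((t <= 2*g ==> 6*t < 11) && (3*s <= 1 || 3*g <= 2)).
Before the if: (g <= -1 ==> ((!(s >= -7 ==> s != 0)) ==> ((t <= 4*s + 4 ==> 6*t < 11) && (3*s <= 1 || 6*s <= -4)))) && ((!(g <= -1)) ==> ((!(s >= -7 ==> s != 0)) ==> ((t <= 2*g ==> 6*t < 11) && (3*s <= 1 || 3*g <= 2))))
Before g := s - 8: (s <= 7 ==> ((!(s >= -7 ==> s != 0)) ==> ((t <= 4*s + 4 ==> 6*t < 11) && (3*s <= 1 || 6*s <= -4)))) && ((!(s <= 7)) ==> ((!(s >= -7 ==> s != 0)) ==> ((t <= 2*s - 16 ==> 6*t < 11) && (3*s <= 1 || 3*s <= 26))))
Before s := s + 4: (s <= 3 ==> ((!(s >= -11 ==> s != -4)) ==> ((t <= 4*s + 20 ==> 6*t < 11) && (3*s <= -11 || 6*s <= -28)))) && ((!(s <= 3)) ==> ((!(s >= -11 ==> s != -4)) ==> ((t <= 2*s - 8 ==> 6*t < 11) && (3*s <= -11 || 3*s <= 14))))
Answer: WP = (s <= 3 ==> ((!(s >= -11 ==> s != -4)) ==> ((t <= 4*s + 20 ==> 6*t < 11) && (3*s <= -11 || 6*s <= -28)))) && ((!(s <= 3)) ==> ((!(s >= -11 ==> s != -4)) ==> ((t <= 2*s - 8 ==> 6*t < 11) && (3*s <= -11 || 3*s <= 14))))


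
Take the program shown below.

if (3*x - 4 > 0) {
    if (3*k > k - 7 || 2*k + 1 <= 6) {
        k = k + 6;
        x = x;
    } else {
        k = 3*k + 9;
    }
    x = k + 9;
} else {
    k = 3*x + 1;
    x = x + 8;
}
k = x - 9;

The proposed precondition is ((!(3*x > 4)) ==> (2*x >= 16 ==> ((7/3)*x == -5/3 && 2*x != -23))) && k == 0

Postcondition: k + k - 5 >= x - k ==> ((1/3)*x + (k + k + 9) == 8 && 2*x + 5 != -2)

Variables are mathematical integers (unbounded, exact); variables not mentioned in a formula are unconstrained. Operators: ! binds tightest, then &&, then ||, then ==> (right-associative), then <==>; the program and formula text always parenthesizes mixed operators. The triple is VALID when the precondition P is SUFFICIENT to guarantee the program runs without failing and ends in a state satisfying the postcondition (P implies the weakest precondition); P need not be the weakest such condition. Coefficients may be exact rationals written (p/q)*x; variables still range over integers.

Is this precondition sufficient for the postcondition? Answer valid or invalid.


Working backward. After the program, the postcondition k + k - 5 >= x - k ==> ((1/3)*x + (k + k + 9) == 8 && 2*x + 5 != -2) must hold; in canonical form it is 3*k >= x + 5 ==> (2*k + (1/3)*x == -1 && 2*x != -7).
Before k := x - 9: 2*x >= 32 ==> ((7/3)*x == 17 && 2*x != -7)
Then branch requires ((2*k > -7 || 2*k <= 5) ==> (2*k >= 2 ==> ((7/3)*k == -18 && 2*k != -37))) && ((!(2*k > -7 || 2*k <= 5)) ==> (6*k >= -4 ==> (7*k == -25 && 6*k != -43))); else branch requires 2*x >= 16 ==> ((7/3)*x == -5/3 && 2*x != -23).
Before the if: (3*x > 4 ==> (((2*k > -7 || 2*k <= 5) ==> (2*k >= 2 ==> ((7/3)*k == -18 && 2*k != -37))) && ((!(2*k > -7 || 2*k <= 5)) ==> (6*k >= -4 ==> (7*k == -25 && 6*k != -43))))) && ((!(3*x > 4)) ==> (2*x >= 16 ==> ((7/3)*x == -5/3 && 2*x != -23)))
The weakest precondition is (3*x > 4 ==> (((2*k > -7 || 2*k <= 5) ==> (2*k >= 2 ==> ((7/3)*k == -18 && 2*k != -37))) && ((!(2*k > -7 || 2*k <= 5)) ==> (6*k >= -4 ==> (7*k == -25 && 6*k != -43))))) && ((!(3*x > 4)) ==> (2*x >= 16 ==> ((7/3)*x == -5/3 && 2*x != -23))).
Check whether ((!(3*x > 4)) ==> (2*x >= 16 ==> ((7/3)*x == -5/3 && 2*x != -23))) && k == 0 implies it.
Every state satisfying the precondition satisfies the weakest precondition: the implication holds.
Answer: valid


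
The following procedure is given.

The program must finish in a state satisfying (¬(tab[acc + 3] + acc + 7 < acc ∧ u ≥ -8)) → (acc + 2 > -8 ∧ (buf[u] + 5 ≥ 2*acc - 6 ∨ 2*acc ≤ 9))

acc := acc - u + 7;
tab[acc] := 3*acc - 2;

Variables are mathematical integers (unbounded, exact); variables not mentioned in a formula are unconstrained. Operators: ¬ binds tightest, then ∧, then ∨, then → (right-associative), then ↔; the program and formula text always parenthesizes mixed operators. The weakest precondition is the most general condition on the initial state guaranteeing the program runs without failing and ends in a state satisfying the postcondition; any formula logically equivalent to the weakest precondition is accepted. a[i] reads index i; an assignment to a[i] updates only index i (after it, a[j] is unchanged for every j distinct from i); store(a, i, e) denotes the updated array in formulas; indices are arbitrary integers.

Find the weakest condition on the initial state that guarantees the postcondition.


Working backward. After the program, the postcondition (¬(tab[acc + 3] + acc + 7 < acc ∧ u ≥ -8)) → (acc + 2 > -8 ∧ (buf[u] + 5 ≥ 2*acc - 6 ∨ 2*acc ≤ 9)) must hold; in canonical form it is (¬(tab[acc + 3] < -7 ∧ u ≥ -8)) → (acc > -10 ∧ (buf[u] ≥ 2*acc - 11 ∨ 2*acc ≤ 9)).
Before tab[acc] := 3*acc - 2: (¬(store(tab, acc, 3*acc - 2)[acc + 3] < -7 ∧ u ≥ -8)) → (acc > -10 ∧ (buf[u] ≥ 2*acc - 11 ∨ 2*acc ≤ 9))
Before acc := acc - u + 7: (¬(store(tab, acc - u + 7, 3*acc - 3*u + 19)[acc - u + 10] < -7 ∧ u ≥ -8)) → (acc > u - 17 ∧ (buf[u] + 2*u ≥ 2*acc + 3 ∨ 2*acc ≤ 2*u - 5))
Answer: WP = (¬(store(tab, acc - u + 7, 3*acc - 3*u + 19)[acc - u + 10] < -7 ∧ u ≥ -8)) → (acc > u - 17 ∧ (buf[u] + 2*u ≥ 2*acc + 3 ∨ 2*acc ≤ 2*u - 5))


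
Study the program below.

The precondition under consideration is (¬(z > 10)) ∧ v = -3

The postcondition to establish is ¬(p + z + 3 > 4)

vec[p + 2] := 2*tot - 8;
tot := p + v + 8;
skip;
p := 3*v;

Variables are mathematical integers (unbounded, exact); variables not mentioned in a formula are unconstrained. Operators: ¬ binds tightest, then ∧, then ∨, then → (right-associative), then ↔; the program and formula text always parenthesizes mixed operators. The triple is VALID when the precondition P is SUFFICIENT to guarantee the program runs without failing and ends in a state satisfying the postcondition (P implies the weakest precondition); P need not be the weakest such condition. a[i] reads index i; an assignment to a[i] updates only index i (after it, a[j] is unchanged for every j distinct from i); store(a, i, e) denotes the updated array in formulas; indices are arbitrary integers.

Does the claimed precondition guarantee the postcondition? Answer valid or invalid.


Working backward. After the program, the postcondition ¬(p + z + 3 > 4) must hold; in canonical form it is ¬(p + z > 1).
Before p := 3*v: ¬(3*v + z > 1)
Before skip: ¬(3*v + z > 1)
Before tot := p + v + 8: ¬(3*v + z > 1)
Before vec[p + 2] := 2*tot - 8: ¬(3*v + z > 1)
The weakest precondition is ¬(3*v + z > 1).
Check whether (¬(z > 10)) ∧ v = -3 implies it.
Every state satisfying the precondition satisfies the weakest precondition: the implication holds.
Answer: valid


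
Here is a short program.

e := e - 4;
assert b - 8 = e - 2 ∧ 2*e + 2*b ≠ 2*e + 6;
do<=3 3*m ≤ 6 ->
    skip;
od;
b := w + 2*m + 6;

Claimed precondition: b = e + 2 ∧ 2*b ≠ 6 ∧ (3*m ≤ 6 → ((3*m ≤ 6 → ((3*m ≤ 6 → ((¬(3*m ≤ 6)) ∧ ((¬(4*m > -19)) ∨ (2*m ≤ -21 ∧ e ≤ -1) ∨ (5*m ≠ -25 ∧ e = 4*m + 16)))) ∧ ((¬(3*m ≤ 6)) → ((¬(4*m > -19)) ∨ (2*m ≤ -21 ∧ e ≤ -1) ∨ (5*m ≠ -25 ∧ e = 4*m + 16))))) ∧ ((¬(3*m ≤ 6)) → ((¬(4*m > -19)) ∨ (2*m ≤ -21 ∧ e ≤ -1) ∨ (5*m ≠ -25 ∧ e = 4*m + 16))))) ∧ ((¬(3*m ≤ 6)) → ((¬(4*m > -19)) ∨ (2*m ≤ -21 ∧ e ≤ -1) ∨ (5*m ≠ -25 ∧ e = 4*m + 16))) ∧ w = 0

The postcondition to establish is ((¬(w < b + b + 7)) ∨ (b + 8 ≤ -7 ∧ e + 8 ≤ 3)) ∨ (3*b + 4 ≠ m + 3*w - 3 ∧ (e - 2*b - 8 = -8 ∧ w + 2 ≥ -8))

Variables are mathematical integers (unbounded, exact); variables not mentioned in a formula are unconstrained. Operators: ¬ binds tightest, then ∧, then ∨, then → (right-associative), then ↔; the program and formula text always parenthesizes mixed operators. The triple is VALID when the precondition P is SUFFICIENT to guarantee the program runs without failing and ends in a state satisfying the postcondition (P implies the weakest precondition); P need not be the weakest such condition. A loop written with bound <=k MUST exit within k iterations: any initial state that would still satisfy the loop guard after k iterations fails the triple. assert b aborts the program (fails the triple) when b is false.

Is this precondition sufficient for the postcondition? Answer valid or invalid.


Working backward. After the program, the postcondition ((¬(w < b + b + 7)) ∨ (b + 8 ≤ -7 ∧ e + 8 ≤ 3)) ∨ (3*b + 4 ≠ m + 3*w - 3 ∧ (e - 2*b - 8 = -8 ∧ w + 2 ≥ -8)) must hold; in canonical form it is (¬(w < 2*b + 7)) ∨ (b ≤ -15 ∧ e ≤ -5) ∨ (3*b ≠ m + 3*w - 7 ∧ e = 2*b ∧ w ≥ -10).
Before b := w + 2*m + 6: (¬(4*m + w > -19)) ∨ (2*m + w ≤ -21 ∧ e ≤ -5) ∨ (5*m ≠ -25 ∧ e = 4*m + 2*w + 12 ∧ w ≥ -10)
Before the loop (bound <=3), unroll the exhaustion recursion (WP_0 = exit-now case; WP_j = one more guarded iteration, up to j = 3):
  WP_0: (¬(3*m ≤ 6)) ∧ ((¬(4*m + w > -19)) ∨ (2*m + w ≤ -21 ∧ e ≤ -5) ∨ (5*m ≠ -25 ∧ e = 4*m + 2*w + 12 ∧ w ≥ -10))
  WP_1: (3*m ≤ 6 → ((¬(3*m ≤ 6)) ∧ ((¬(4*m + w > -19)) ∨ (2*m + w ≤ -21 ∧ e ≤ -5) ∨ (5*m ≠ -25 ∧ e = 4*m + 2*w + 12 ∧ w ≥ -10)))) ∧ ((¬(3*m ≤ 6)) → ((¬(4*m + w > -19)) ∨ (2*m + w ≤ -21 ∧ e ≤ -5) ∨ (5*m ≠ -25 ∧ e = 4*m + 2*w + 12 ∧ w ≥ -10)))
  WP_2: (3*m ≤ 6 → ((3*m ≤ 6 → ((¬(3*m ≤ 6)) ∧ ((¬(4*m + w > -19)) ∨ (2*m + w ≤ -21 ∧ e ≤ -5) ∨ (5*m ≠ -25 ∧ e = 4*m + 2*w + 12 ∧ w ≥ -10)))) ∧ ((¬(3*m ≤ 6)) → ((¬(4*m + w > -19)) ∨ (2*m + w ≤ -21 ∧ e ≤ -5) ∨ (5*m ≠ -25 ∧ e = 4*m + 2*w + 12 ∧ w ≥ -10))))) ∧ ((¬(3*m ≤ 6)) → ((¬(4*m + w > -19)) ∨ (2*m + w ≤ -21 ∧ e ≤ -5) ∨ (5*m ≠ -25 ∧ e = 4*m + 2*w + 12 ∧ w ≥ -10)))
  WP_3: (3*m ≤ 6 → ((3*m ≤ 6 → ((3*m ≤ 6 → ((¬(3*m ≤ 6)) ∧ ((¬(4*m + w > -19)) ∨ (2*m + w ≤ -21 ∧ e ≤ -5) ∨ (5*m ≠ -25 ∧ e = 4*m + 2*w + 12 ∧ w ≥ -10)))) ∧ ((¬(3*m ≤ 6)) → ((¬(4*m + w > -19)) ∨ (2*m + w ≤ -21 ∧ e ≤ -5) ∨ (5*m ≠ -25 ∧ e = 4*m + 2*w + 12 ∧ w ≥ -10))))) ∧ ((¬(3*m ≤ 6)) → ((¬(4*m + w > -19)) ∨ (2*m + w ≤ -21 ∧ e ≤ -5) ∨ (5*m ≠ -25 ∧ e = 4*m + 2*w + 12 ∧ w ≥ -10))))) ∧ ((¬(3*m ≤ 6)) → ((¬(4*m + w > -19)) ∨ (2*m + w ≤ -21 ∧ e ≤ -5) ∨ (5*m ≠ -25 ∧ e = 4*m + 2*w + 12 ∧ w ≥ -10)))
So before the loop: (3*m ≤ 6 → ((3*m ≤ 6 → ((3*m ≤ 6 → ((¬(3*m ≤ 6)) ∧ ((¬(4*m + w > -19)) ∨ (2*m + w ≤ -21 ∧ e ≤ -5) ∨ (5*m ≠ -25 ∧ e = 4*m + 2*w + 12 ∧ w ≥ -10)))) ∧ ((¬(3*m ≤ 6)) → ((¬(4*m + w > -19)) ∨ (2*m + w ≤ -21 ∧ e ≤ -5) ∨ (5*m ≠ -25 ∧ e = 4*m + 2*w + 12 ∧ w ≥ -10))))) ∧ ((¬(3*m ≤ 6)) → ((¬(4*m + w > -19)) ∨ (2*m + w ≤ -21 ∧ e ≤ -5) ∨ (5*m ≠ -25 ∧ e = 4*m + 2*w + 12 ∧ w ≥ -10))))) ∧ ((¬(3*m ≤ 6)) → ((¬(4*m + w > -19)) ∨ (2*m + w ≤ -21 ∧ e ≤ -5) ∨ (5*m ≠ -25 ∧ e = 4*m + 2*w + 12 ∧ w ≥ -10)))
Before assert b - 8 = e - 2 ∧ 2*e + 2*b ≠ 2*e + 6: b = e + 6 ∧ 2*b ≠ 6 ∧ (3*m ≤ 6 → ((3*m ≤ 6 → ((3*m ≤ 6 → ((¬(3*m ≤ 6)) ∧ ((¬(4*m + w > -19)) ∨ (2*m + w ≤ -21 ∧ e ≤ -5) ∨ (5*m ≠ -25 ∧ e = 4*m + 2*w + 12 ∧ w ≥ -10)))) ∧ ((¬(3*m ≤ 6)) → ((¬(4*m + w > -19)) ∨ (2*m + w ≤ -21 ∧ e ≤ -5) ∨ (5*m ≠ -25 ∧ e = 4*m + 2*w + 12 ∧ w ≥ -10))))) ∧ ((¬(3*m ≤ 6)) → ((¬(4*m + w > -19)) ∨ (2*m + w ≤ -21 ∧ e ≤ -5) ∨ (5*m ≠ -25 ∧ e = 4*m + 2*w + 12 ∧ w ≥ -10))))) ∧ ((¬(3*m ≤ 6)) → ((¬(4*m + w > -19)) ∨ (2*m + w ≤ -21 ∧ e ≤ -5) ∨ (5*m ≠ -25 ∧ e = 4*m + 2*w + 12 ∧ w ≥ -10)))
Before e := e - 4: b = e + 2 ∧ 2*b ≠ 6 ∧ (3*m ≤ 6 → ((3*m ≤ 6 → ((3*m ≤ 6 → ((¬(3*m ≤ 6)) ∧ ((¬(4*m + w > -19)) ∨ (2*m + w ≤ -21 ∧ e ≤ -1) ∨ (5*m ≠ -25 ∧ e = 4*m + 2*w + 16 ∧ w ≥ -10)))) ∧ ((¬(3*m ≤ 6)) → ((¬(4*m + w > -19)) ∨ (2*m + w ≤ -21 ∧ e ≤ -1) ∨ (5*m ≠ -25 ∧ e = 4*m + 2*w + 16 ∧ w ≥ -10))))) ∧ ((¬(3*m ≤ 6)) → ((¬(4*m + w > -19)) ∨ (2*m + w ≤ -21 ∧ e ≤ -1) ∨ (5*m ≠ -25 ∧ e = 4*m + 2*w + 16 ∧ w ≥ -10))))) ∧ ((¬(3*m ≤ 6)) → ((¬(4*m + w > -19)) ∨ (2*m + w ≤ -21 ∧ e ≤ -1) ∨ (5*m ≠ -25 ∧ e = 4*m + 2*w + 16 ∧ w ≥ -10)))
The weakest precondition is b = e + 2 ∧ 2*b ≠ 6 ∧ (3*m ≤ 6 → ((3*m ≤ 6 → ((3*m ≤ 6 → ((¬(3*m ≤ 6)) ∧ ((¬(4*m + w > -19)) ∨ (2*m + w ≤ -21 ∧ e ≤ -1) ∨ (5*m ≠ -25 ∧ e = 4*m + 2*w + 16 ∧ w ≥ -10)))) ∧ ((¬(3*m ≤ 6)) → ((¬(4*m + w > -19)) ∨ (2*m + w ≤ -21 ∧ e ≤ -1) ∨ (5*m ≠ -25 ∧ e = 4*m + 2*w + 16 ∧ w ≥ -10))))) ∧ ((¬(3*m ≤ 6)) → ((¬(4*m + w > -19)) ∨ (2*m + w ≤ -21 ∧ e ≤ -1) ∨ (5*m ≠ -25 ∧ e = 4*m + 2*w + 16 ∧ w ≥ -10))))) ∧ ((¬(3*m ≤ 6)) → ((¬(4*m + w > -19)) ∨ (2*m + w ≤ -21 ∧ e ≤ -1) ∨ (5*m ≠ -25 ∧ e = 4*m + 2*w + 16 ∧ w ≥ -10))).
Check whether b = e + 2 ∧ 2*b ≠ 6 ∧ (3*m ≤ 6 → ((3*m ≤ 6 → ((3*m ≤ 6 → ((¬(3*m ≤ 6)) ∧ ((¬(4*m > -19)) ∨ (2*m ≤ -21 ∧ e ≤ -1) ∨ (5*m ≠ -25 ∧ e = 4*m + 16)))) ∧ ((¬(3*m ≤ 6)) → ((¬(4*m > -19)) ∨ (2*m ≤ -21 ∧ e ≤ -1) ∨ (5*m ≠ -25 ∧ e = 4*m + 16))))) ∧ ((¬(3*m ≤ 6)) → ((¬(4*m > -19)) ∨ (2*m ≤ -21 ∧ e ≤ -1) ∨ (5*m ≠ -25 ∧ e = 4*m + 16))))) ∧ ((¬(3*m ≤ 6)) → ((¬(4*m > -19)) ∨ (2*m ≤ -21 ∧ e ≤ -1) ∨ (5*m ≠ -25 ∧ e = 4*m + 16))) ∧ w = 0 implies it.
Every state satisfying the precondition satisfies the weakest precondition: the implication holds.
Answer: valid
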